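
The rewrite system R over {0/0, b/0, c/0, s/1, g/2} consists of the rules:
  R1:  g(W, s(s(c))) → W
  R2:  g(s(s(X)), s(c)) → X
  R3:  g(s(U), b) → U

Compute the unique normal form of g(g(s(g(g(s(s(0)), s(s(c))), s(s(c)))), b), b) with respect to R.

1. g(g(s(g(g(s(s(0)), s(s(c))), s(s(c)))), b), b)  →  g(g(g(s(s(0)), s(s(c))), s(s(c))), b)   [R3 at 1]
2. g(g(g(s(s(0)), s(s(c))), s(s(c))), b)  →  g(g(s(s(0)), s(s(c))), b)   [R1 at 1]
3. g(g(s(s(0)), s(s(c))), b)  →  g(s(s(0)), b)   [R1 at 1]
4. g(s(s(0)), b)  →  s(0)   [R3 at ε]

s(0)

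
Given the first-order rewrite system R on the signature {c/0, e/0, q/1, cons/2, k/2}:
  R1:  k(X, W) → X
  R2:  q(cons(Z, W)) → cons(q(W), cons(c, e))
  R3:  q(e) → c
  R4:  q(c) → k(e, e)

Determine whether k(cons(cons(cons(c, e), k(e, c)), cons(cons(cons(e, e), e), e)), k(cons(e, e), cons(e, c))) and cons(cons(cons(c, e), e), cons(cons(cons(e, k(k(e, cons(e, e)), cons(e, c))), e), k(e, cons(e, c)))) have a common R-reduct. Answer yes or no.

yes — NF(t₁) = cons(cons(cons(c, e), e), cons(cons(cons(e, e), e), e)), NF(t₂) = cons(cons(cons(c, e), e), cons(cons(cons(e, e), e), e))

Reduce t₁ = k(cons(cons(cons(c, e), k(e, c)), cons(cons(cons(e, e), e), e)), k(cons(e, e), cons(e, c))):
1. k(cons(cons(cons(c, e), k(e, c)), cons(cons(cons(e, e), e), e)), k(cons(e, e), cons(e, c)))  →  cons(cons(cons(c, e), k(e, c)), cons(cons(cons(e, e), e), e))   [R1 at ε]
2. cons(cons(cons(c, e), k(e, c)), cons(cons(cons(e, e), e), e))  →  cons(cons(cons(c, e), e), cons(cons(cons(e, e), e), e))   [R1 at 1.2]

Reduce t₂ = cons(cons(cons(c, e), e), cons(cons(cons(e, k(k(e, cons(e, e)), cons(e, c))), e), k(e, cons(e, c)))):
1. cons(cons(cons(c, e), e), cons(cons(cons(e, k(k(e, cons(e, e)), cons(e, c))), e), k(e, cons(e, c))))  →  cons(cons(cons(c, e), e), cons(cons(cons(e, k(e, cons(e, e))), e), k(e, cons(e, c))))   [R1 at 2.1.1.2]
2. cons(cons(cons(c, e), e), cons(cons(cons(e, k(e, cons(e, e))), e), k(e, cons(e, c))))  →  cons(cons(cons(c, e), e), cons(cons(cons(e, e), e), k(e, cons(e, c))))   [R1 at 2.1.1.2]
3. cons(cons(cons(c, e), e), cons(cons(cons(e, e), e), k(e, cons(e, c))))  →  cons(cons(cons(c, e), e), cons(cons(cons(e, e), e), e))   [R1 at 2.2]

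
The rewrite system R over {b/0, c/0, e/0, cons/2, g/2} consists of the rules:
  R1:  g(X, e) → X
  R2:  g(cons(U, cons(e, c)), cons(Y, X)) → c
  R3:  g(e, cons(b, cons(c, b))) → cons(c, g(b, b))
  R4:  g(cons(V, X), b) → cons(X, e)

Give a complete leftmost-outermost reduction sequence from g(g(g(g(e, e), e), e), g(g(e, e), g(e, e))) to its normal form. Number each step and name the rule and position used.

1. g(g(g(g(e, e), e), e), g(g(e, e), g(e, e)))  →  g(g(g(e, e), e), g(g(e, e), g(e, e)))   [R1 at 1]
2. g(g(g(e, e), e), g(g(e, e), g(e, e)))  →  g(g(e, e), g(g(e, e), g(e, e)))   [R1 at 1]
3. g(g(e, e), g(g(e, e), g(e, e)))  →  g(e, g(g(e, e), g(e, e)))   [R1 at 1]
4. g(e, g(g(e, e), g(e, e)))  →  g(e, g(e, g(e, e)))   [R1 at 2.1]
5. g(e, g(e, g(e, e)))  →  g(e, g(e, e))   [R1 at 2.2]
6. g(e, g(e, e))  →  g(e, e)   [R1 at 2]
7. g(e, e)  →  e   [R1 at ε]

e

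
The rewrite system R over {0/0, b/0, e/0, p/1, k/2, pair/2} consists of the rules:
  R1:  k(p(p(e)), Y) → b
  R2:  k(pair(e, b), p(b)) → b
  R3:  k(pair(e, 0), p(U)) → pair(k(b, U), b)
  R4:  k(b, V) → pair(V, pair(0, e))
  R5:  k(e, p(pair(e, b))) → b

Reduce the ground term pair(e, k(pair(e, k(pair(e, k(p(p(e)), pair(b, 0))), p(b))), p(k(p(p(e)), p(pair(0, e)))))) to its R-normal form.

1. pair(e, k(pair(e, k(pair(e, k(p(p(e)), pair(b, 0))), p(b))), p(k(p(p(e)), p(pair(0, e))))))  →  pair(e, k(pair(e, k(pair(e, b), p(b))), p(k(p(p(e)), p(pair(0, e))))))   [R1 at 2.1.2.1.2]
2. pair(e, k(pair(e, k(pair(e, b), p(b))), p(k(p(p(e)), p(pair(0, e))))))  →  pair(e, k(pair(e, b), p(k(p(p(e)), p(pair(0, e))))))   [R2 at 2.1.2]
3. pair(e, k(pair(e, b), p(k(p(p(e)), p(pair(0, e))))))  →  pair(e, k(pair(e, b), p(b)))   [R1 at 2.2.1]
4. pair(e, k(pair(e, b), p(b)))  →  pair(e, b)   [R2 at 2]

pair(e, b)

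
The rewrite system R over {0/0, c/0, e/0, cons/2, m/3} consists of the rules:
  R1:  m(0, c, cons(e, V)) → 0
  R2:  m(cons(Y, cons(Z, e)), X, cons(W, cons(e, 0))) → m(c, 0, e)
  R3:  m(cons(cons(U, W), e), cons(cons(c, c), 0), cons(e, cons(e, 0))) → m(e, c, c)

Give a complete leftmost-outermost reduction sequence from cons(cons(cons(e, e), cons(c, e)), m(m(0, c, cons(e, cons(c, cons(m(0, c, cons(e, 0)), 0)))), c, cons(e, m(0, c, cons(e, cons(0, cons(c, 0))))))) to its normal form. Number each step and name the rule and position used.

1. cons(cons(cons(e, e), cons(c, e)), m(m(0, c, cons(e, cons(c, cons(m(0, c, cons(e, 0)), 0)))), c, cons(e, m(0, c, cons(e, cons(0, cons(c, 0)))))))  →  cons(cons(cons(e, e), cons(c, e)), m(0, c, cons(e, m(0, c, cons(e, cons(0, cons(c, 0)))))))   [R1 at 2.1]
2. cons(cons(cons(e, e), cons(c, e)), m(0, c, cons(e, m(0, c, cons(e, cons(0, cons(c, 0)))))))  →  cons(cons(cons(e, e), cons(c, e)), 0)   [R1 at 2]

cons(cons(cons(e, e), cons(c, e)), 0)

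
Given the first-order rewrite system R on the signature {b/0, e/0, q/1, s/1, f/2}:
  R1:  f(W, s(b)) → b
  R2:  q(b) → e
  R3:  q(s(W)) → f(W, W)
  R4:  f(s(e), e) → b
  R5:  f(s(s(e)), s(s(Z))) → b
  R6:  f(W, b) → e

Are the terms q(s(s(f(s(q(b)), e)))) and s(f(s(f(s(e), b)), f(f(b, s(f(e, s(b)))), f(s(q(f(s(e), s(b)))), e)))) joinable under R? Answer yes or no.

Reduce t₁ = q(s(s(f(s(q(b)), e)))):
1. q(s(s(f(s(q(b)), e))))  →  f(s(f(s(q(b)), e)), s(f(s(q(b)), e)))   [R3 at ε]
2. f(s(f(s(q(b)), e)), s(f(s(q(b)), e)))  →  f(s(f(s(e), e)), s(f(s(q(b)), e)))   [R2 at 1.1.1.1]
3. f(s(f(s(e), e)), s(f(s(q(b)), e)))  →  f(s(b), s(f(s(q(b)), e)))   [R4 at 1.1]
4. f(s(b), s(f(s(q(b)), e)))  →  f(s(b), s(f(s(e), e)))   [R2 at 2.1.1.1]
5. f(s(b), s(f(s(e), e)))  →  f(s(b), s(b))   [R4 at 2.1]
6. f(s(b), s(b))  →  b   [R1 at ε]

Reduce t₂ = s(f(s(f(s(e), b)), f(f(b, s(f(e, s(b)))), f(s(q(f(s(e), s(b)))), e)))):
1. s(f(s(f(s(e), b)), f(f(b, s(f(e, s(b)))), f(s(q(f(s(e), s(b)))), e))))  →  s(f(s(e), f(f(b, s(f(e, s(b)))), f(s(q(f(s(e), s(b)))), e))))   [R6 at 1.1.1]
2. s(f(s(e), f(f(b, s(f(e, s(b)))), f(s(q(f(s(e), s(b)))), e))))  →  s(f(s(e), f(f(b, s(b)), f(s(q(f(s(e), s(b)))), e))))   [R1 at 1.2.1.2.1]
3. s(f(s(e), f(f(b, s(b)), f(s(q(f(s(e), s(b)))), e))))  →  s(f(s(e), f(b, f(s(q(f(s(e), s(b)))), e))))   [R1 at 1.2.1]
4. s(f(s(e), f(b, f(s(q(f(s(e), s(b)))), e))))  →  s(f(s(e), f(b, f(s(q(b)), e))))   [R1 at 1.2.2.1.1.1]
5. s(f(s(e), f(b, f(s(q(b)), e))))  →  s(f(s(e), f(b, f(s(e), e))))   [R2 at 1.2.2.1.1]
6. s(f(s(e), f(b, f(s(e), e))))  →  s(f(s(e), f(b, b)))   [R4 at 1.2.2]
7. s(f(s(e), f(b, b)))  →  s(f(s(e), e))   [R6 at 1.2]
8. s(f(s(e), e))  →  s(b)   [R4 at 1]

no — NF(t₁) = b, NF(t₂) = s(b)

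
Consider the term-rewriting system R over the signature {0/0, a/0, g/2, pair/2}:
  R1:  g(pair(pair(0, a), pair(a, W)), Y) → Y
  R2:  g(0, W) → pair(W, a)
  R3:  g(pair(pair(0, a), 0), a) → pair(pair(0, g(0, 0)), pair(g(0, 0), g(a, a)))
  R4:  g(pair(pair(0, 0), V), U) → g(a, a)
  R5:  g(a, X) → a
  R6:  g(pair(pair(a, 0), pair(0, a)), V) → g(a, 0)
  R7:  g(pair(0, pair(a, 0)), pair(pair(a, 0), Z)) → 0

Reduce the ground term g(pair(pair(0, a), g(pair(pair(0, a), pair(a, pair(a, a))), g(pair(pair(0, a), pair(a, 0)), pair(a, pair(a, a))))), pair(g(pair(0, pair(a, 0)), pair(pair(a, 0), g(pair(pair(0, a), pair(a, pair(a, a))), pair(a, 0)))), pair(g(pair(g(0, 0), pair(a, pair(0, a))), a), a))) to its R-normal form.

pair(0, pair(a, a))

1. g(pair(pair(0, a), g(pair(pair(0, a), pair(a, pair(a, a))), g(pair(pair(0, a), pair(a, 0)), pair(a, pair(a, a))))), pair(g(pair(0, pair(a, 0)), pair(pair(a, 0), g(pair(pair(0, a), pair(a, pair(a, a))), pair(a, 0)))), pair(g(pair(g(0, 0), pair(a, pair(0, a))), a), a)))  →  g(pair(pair(0, a), g(pair(pair(0, a), pair(a, 0)), pair(a, pair(a, a)))), pair(g(pair(0, pair(a, 0)), pair(pair(a, 0), g(pair(pair(0, a), pair(a, pair(a, a))), pair(a, 0)))), pair(g(pair(g(0, 0), pair(a, pair(0, a))), a), a)))   [R1 at 1.2]
2. g(pair(pair(0, a), g(pair(pair(0, a), pair(a, 0)), pair(a, pair(a, a)))), pair(g(pair(0, pair(a, 0)), pair(pair(a, 0), g(pair(pair(0, a), pair(a, pair(a, a))), pair(a, 0)))), pair(g(pair(g(0, 0), pair(a, pair(0, a))), a), a)))  →  g(pair(pair(0, a), pair(a, pair(a, a))), pair(g(pair(0, pair(a, 0)), pair(pair(a, 0), g(pair(pair(0, a), pair(a, pair(a, a))), pair(a, 0)))), pair(g(pair(g(0, 0), pair(a, pair(0, a))), a), a)))   [R1 at 1.2]
3. g(pair(pair(0, a), pair(a, pair(a, a))), pair(g(pair(0, pair(a, 0)), pair(pair(a, 0), g(pair(pair(0, a), pair(a, pair(a, a))), pair(a, 0)))), pair(g(pair(g(0, 0), pair(a, pair(0, a))), a), a)))  →  pair(g(pair(0, pair(a, 0)), pair(pair(a, 0), g(pair(pair(0, a), pair(a, pair(a, a))), pair(a, 0)))), pair(g(pair(g(0, 0), pair(a, pair(0, a))), a), a))   [R1 at ε]
4. pair(g(pair(0, pair(a, 0)), pair(pair(a, 0), g(pair(pair(0, a), pair(a, pair(a, a))), pair(a, 0)))), pair(g(pair(g(0, 0), pair(a, pair(0, a))), a), a))  →  pair(0, pair(g(pair(g(0, 0), pair(a, pair(0, a))), a), a))   [R7 at 1]
5. pair(0, pair(g(pair(g(0, 0), pair(a, pair(0, a))), a), a))  →  pair(0, pair(g(pair(pair(0, a), pair(a, pair(0, a))), a), a))   [R2 at 2.1.1.1]
6. pair(0, pair(g(pair(pair(0, a), pair(a, pair(0, a))), a), a))  →  pair(0, pair(a, a))   [R1 at 2.1]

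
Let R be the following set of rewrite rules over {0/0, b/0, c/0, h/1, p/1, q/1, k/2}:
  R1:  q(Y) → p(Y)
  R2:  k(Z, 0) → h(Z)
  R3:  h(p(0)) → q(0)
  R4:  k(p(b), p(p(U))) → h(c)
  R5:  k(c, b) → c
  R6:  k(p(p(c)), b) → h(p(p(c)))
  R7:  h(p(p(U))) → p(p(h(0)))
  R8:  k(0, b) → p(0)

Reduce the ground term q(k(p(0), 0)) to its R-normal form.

p(p(0))

1. q(k(p(0), 0))  →  p(k(p(0), 0))   [R1 at ε]
2. p(k(p(0), 0))  →  p(h(p(0)))   [R2 at 1]
3. p(h(p(0)))  →  p(q(0))   [R3 at 1]
4. p(q(0))  →  p(p(0))   [R1 at 1]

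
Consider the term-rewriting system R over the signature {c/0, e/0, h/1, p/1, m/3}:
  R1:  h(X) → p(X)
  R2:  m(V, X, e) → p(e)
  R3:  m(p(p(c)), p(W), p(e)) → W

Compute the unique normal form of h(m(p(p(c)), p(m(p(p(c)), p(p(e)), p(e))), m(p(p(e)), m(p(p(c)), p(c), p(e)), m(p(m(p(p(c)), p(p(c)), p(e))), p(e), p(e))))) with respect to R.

p(p(e))

1. h(m(p(p(c)), p(m(p(p(c)), p(p(e)), p(e))), m(p(p(e)), m(p(p(c)), p(c), p(e)), m(p(m(p(p(c)), p(p(c)), p(e))), p(e), p(e)))))  →  p(m(p(p(c)), p(m(p(p(c)), p(p(e)), p(e))), m(p(p(e)), m(p(p(c)), p(c), p(e)), m(p(m(p(p(c)), p(p(c)), p(e))), p(e), p(e)))))   [R1 at ε]
2. p(m(p(p(c)), p(m(p(p(c)), p(p(e)), p(e))), m(p(p(e)), m(p(p(c)), p(c), p(e)), m(p(m(p(p(c)), p(p(c)), p(e))), p(e), p(e)))))  →  p(m(p(p(c)), p(p(e)), m(p(p(e)), m(p(p(c)), p(c), p(e)), m(p(m(p(p(c)), p(p(c)), p(e))), p(e), p(e)))))   [R3 at 1.2.1]
3. p(m(p(p(c)), p(p(e)), m(p(p(e)), m(p(p(c)), p(c), p(e)), m(p(m(p(p(c)), p(p(c)), p(e))), p(e), p(e)))))  →  p(m(p(p(c)), p(p(e)), m(p(p(e)), c, m(p(m(p(p(c)), p(p(c)), p(e))), p(e), p(e)))))   [R3 at 1.3.2]
4. p(m(p(p(c)), p(p(e)), m(p(p(e)), c, m(p(m(p(p(c)), p(p(c)), p(e))), p(e), p(e)))))  →  p(m(p(p(c)), p(p(e)), m(p(p(e)), c, m(p(p(c)), p(e), p(e)))))   [R3 at 1.3.3.1.1]
5. p(m(p(p(c)), p(p(e)), m(p(p(e)), c, m(p(p(c)), p(e), p(e)))))  →  p(m(p(p(c)), p(p(e)), m(p(p(e)), c, e)))   [R3 at 1.3.3]
6. p(m(p(p(c)), p(p(e)), m(p(p(e)), c, e)))  →  p(m(p(p(c)), p(p(e)), p(e)))   [R2 at 1.3]
7. p(m(p(p(c)), p(p(e)), p(e)))  →  p(p(e))   [R3 at 1]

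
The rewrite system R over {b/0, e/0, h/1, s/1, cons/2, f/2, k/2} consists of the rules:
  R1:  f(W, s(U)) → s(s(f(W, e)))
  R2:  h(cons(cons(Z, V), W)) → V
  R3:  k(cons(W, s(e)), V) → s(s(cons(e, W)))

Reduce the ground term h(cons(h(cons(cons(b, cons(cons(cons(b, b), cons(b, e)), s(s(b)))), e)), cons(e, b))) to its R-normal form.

s(s(b))

1. h(cons(h(cons(cons(b, cons(cons(cons(b, b), cons(b, e)), s(s(b)))), e)), cons(e, b)))  →  h(cons(cons(cons(cons(b, b), cons(b, e)), s(s(b))), cons(e, b)))   [R2 at 1.1]
2. h(cons(cons(cons(cons(b, b), cons(b, e)), s(s(b))), cons(e, b)))  →  s(s(b))   [R2 at ε]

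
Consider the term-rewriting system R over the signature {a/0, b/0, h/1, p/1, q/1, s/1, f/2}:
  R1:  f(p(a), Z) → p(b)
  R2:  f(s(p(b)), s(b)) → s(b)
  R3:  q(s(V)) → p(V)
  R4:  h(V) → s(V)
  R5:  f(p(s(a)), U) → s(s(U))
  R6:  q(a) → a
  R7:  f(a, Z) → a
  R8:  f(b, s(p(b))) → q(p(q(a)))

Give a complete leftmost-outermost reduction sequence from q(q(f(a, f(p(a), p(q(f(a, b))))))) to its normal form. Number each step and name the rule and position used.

a

1. q(q(f(a, f(p(a), p(q(f(a, b)))))))  →  q(q(a))   [R7 at 1.1]
2. q(q(a))  →  q(a)   [R6 at 1]
3. q(a)  →  a   [R6 at ε]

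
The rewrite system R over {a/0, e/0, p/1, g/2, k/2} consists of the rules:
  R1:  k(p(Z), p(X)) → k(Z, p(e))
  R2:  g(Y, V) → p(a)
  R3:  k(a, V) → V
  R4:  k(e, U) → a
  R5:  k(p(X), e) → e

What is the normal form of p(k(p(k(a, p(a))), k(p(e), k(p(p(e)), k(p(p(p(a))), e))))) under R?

1. p(k(p(k(a, p(a))), k(p(e), k(p(p(e)), k(p(p(p(a))), e)))))  →  p(k(p(p(a)), k(p(e), k(p(p(e)), k(p(p(p(a))), e)))))   [R3 at 1.1.1]
2. p(k(p(p(a)), k(p(e), k(p(p(e)), k(p(p(p(a))), e)))))  →  p(k(p(p(a)), k(p(e), k(p(p(e)), e))))   [R5 at 1.2.2.2]
3. p(k(p(p(a)), k(p(e), k(p(p(e)), e))))  →  p(k(p(p(a)), k(p(e), e)))   [R5 at 1.2.2]
4. p(k(p(p(a)), k(p(e), e)))  →  p(k(p(p(a)), e))   [R5 at 1.2]
5. p(k(p(p(a)), e))  →  p(e)   [R5 at 1]

p(e)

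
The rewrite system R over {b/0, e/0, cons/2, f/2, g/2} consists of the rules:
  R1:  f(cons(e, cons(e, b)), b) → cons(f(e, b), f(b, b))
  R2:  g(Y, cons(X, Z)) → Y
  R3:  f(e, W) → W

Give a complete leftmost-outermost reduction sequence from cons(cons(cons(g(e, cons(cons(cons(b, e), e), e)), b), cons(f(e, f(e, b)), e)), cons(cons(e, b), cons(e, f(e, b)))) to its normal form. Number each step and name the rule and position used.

1. cons(cons(cons(g(e, cons(cons(cons(b, e), e), e)), b), cons(f(e, f(e, b)), e)), cons(cons(e, b), cons(e, f(e, b))))  →  cons(cons(cons(e, b), cons(f(e, f(e, b)), e)), cons(cons(e, b), cons(e, f(e, b))))   [R2 at 1.1.1]
2. cons(cons(cons(e, b), cons(f(e, f(e, b)), e)), cons(cons(e, b), cons(e, f(e, b))))  →  cons(cons(cons(e, b), cons(f(e, b), e)), cons(cons(e, b), cons(e, f(e, b))))   [R3 at 1.2.1]
3. cons(cons(cons(e, b), cons(f(e, b), e)), cons(cons(e, b), cons(e, f(e, b))))  →  cons(cons(cons(e, b), cons(b, e)), cons(cons(e, b), cons(e, f(e, b))))   [R3 at 1.2.1]
4. cons(cons(cons(e, b), cons(b, e)), cons(cons(e, b), cons(e, f(e, b))))  →  cons(cons(cons(e, b), cons(b, e)), cons(cons(e, b), cons(e, b)))   [R3 at 2.2.2]

cons(cons(cons(e, b), cons(b, e)), cons(cons(e, b), cons(e, b)))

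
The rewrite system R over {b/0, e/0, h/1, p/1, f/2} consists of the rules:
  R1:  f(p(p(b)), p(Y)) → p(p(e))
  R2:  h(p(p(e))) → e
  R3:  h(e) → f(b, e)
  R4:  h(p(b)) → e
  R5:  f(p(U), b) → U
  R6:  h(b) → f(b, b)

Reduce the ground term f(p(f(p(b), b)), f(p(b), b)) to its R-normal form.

1. f(p(f(p(b), b)), f(p(b), b))  →  f(p(b), f(p(b), b))   [R5 at 1.1]
2. f(p(b), f(p(b), b))  →  f(p(b), b)   [R5 at 2]
3. f(p(b), b)  →  b   [R5 at ε]

b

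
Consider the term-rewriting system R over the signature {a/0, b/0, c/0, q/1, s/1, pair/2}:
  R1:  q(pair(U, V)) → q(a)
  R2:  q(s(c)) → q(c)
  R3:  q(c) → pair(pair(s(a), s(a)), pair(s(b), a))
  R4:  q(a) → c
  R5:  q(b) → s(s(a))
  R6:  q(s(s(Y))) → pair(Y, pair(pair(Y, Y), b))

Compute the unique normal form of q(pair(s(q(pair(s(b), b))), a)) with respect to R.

1. q(pair(s(q(pair(s(b), b))), a))  →  q(a)   [R1 at ε]
2. q(a)  →  c   [R4 at ε]

c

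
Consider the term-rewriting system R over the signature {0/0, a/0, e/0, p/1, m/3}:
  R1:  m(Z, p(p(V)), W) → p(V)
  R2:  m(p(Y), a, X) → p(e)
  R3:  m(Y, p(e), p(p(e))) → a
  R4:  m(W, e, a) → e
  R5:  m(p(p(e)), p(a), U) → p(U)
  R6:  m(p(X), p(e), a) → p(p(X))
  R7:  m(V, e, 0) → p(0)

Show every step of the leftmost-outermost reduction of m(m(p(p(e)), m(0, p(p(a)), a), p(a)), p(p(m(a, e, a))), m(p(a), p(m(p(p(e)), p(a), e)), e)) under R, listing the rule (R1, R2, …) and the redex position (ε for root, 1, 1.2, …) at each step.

1. m(m(p(p(e)), m(0, p(p(a)), a), p(a)), p(p(m(a, e, a))), m(p(a), p(m(p(p(e)), p(a), e)), e))  →  p(m(a, e, a))   [R1 at ε]
2. p(m(a, e, a))  →  p(e)   [R4 at 1]

p(e)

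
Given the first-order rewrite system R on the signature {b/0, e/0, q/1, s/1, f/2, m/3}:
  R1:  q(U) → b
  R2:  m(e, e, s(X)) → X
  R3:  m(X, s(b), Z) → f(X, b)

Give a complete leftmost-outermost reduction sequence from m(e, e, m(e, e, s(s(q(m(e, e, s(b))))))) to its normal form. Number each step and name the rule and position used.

1. m(e, e, m(e, e, s(s(q(m(e, e, s(b)))))))  →  m(e, e, s(q(m(e, e, s(b)))))   [R2 at 3]
2. m(e, e, s(q(m(e, e, s(b)))))  →  q(m(e, e, s(b)))   [R2 at ε]
3. q(m(e, e, s(b)))  →  b   [R1 at ε]

b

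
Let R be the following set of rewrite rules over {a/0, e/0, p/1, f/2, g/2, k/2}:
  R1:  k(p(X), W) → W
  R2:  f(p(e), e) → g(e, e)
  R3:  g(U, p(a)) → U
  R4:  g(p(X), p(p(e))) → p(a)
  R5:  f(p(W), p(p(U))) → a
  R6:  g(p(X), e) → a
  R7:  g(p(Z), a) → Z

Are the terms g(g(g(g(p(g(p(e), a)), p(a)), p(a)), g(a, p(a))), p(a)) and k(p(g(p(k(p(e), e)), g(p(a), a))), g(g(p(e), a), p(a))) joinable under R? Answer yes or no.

Reduce t₁ = g(g(g(g(p(g(p(e), a)), p(a)), p(a)), g(a, p(a))), p(a)):
1. g(g(g(g(p(g(p(e), a)), p(a)), p(a)), g(a, p(a))), p(a))  →  g(g(g(p(g(p(e), a)), p(a)), p(a)), g(a, p(a)))   [R3 at ε]
2. g(g(g(p(g(p(e), a)), p(a)), p(a)), g(a, p(a)))  →  g(g(p(g(p(e), a)), p(a)), g(a, p(a)))   [R3 at 1]
3. g(g(p(g(p(e), a)), p(a)), g(a, p(a)))  →  g(p(g(p(e), a)), g(a, p(a)))   [R3 at 1]
4. g(p(g(p(e), a)), g(a, p(a)))  →  g(p(e), g(a, p(a)))   [R7 at 1.1]
5. g(p(e), g(a, p(a)))  →  g(p(e), a)   [R3 at 2]
6. g(p(e), a)  →  e   [R7 at ε]

Reduce t₂ = k(p(g(p(k(p(e), e)), g(p(a), a))), g(g(p(e), a), p(a))):
1. k(p(g(p(k(p(e), e)), g(p(a), a))), g(g(p(e), a), p(a)))  →  g(g(p(e), a), p(a))   [R1 at ε]
2. g(g(p(e), a), p(a))  →  g(p(e), a)   [R3 at ε]
3. g(p(e), a)  →  e   [R7 at ε]

yes — NF(t₁) = e, NF(t₂) = e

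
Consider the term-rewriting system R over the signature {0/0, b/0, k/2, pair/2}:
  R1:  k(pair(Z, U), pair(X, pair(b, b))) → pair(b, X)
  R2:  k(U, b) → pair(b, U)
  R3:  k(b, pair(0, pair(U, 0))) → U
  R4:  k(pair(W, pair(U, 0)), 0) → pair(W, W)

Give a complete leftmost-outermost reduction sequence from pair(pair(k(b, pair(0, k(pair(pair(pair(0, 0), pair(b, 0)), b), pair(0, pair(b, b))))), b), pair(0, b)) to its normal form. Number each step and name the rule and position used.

pair(pair(b, b), pair(0, b))

1. pair(pair(k(b, pair(0, k(pair(pair(pair(0, 0), pair(b, 0)), b), pair(0, pair(b, b))))), b), pair(0, b))  →  pair(pair(k(b, pair(0, pair(b, 0))), b), pair(0, b))   [R1 at 1.1.2.2]
2. pair(pair(k(b, pair(0, pair(b, 0))), b), pair(0, b))  →  pair(pair(b, b), pair(0, b))   [R3 at 1.1]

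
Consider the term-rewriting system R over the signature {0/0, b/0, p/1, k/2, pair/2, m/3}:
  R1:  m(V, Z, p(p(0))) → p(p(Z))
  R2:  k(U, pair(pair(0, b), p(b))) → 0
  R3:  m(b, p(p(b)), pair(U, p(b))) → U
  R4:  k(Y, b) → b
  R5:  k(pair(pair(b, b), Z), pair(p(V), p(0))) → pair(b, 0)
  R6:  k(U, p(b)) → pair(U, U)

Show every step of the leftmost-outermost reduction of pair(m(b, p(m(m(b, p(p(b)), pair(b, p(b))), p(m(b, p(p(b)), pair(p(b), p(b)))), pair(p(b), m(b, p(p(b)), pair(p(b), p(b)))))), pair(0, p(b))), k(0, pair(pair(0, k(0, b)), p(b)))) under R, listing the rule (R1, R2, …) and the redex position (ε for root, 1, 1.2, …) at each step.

1. pair(m(b, p(m(m(b, p(p(b)), pair(b, p(b))), p(m(b, p(p(b)), pair(p(b), p(b)))), pair(p(b), m(b, p(p(b)), pair(p(b), p(b)))))), pair(0, p(b))), k(0, pair(pair(0, k(0, b)), p(b))))  →  pair(m(b, p(m(b, p(m(b, p(p(b)), pair(p(b), p(b)))), pair(p(b), m(b, p(p(b)), pair(p(b), p(b)))))), pair(0, p(b))), k(0, pair(pair(0, k(0, b)), p(b))))   [R3 at 1.2.1.1]
2. pair(m(b, p(m(b, p(m(b, p(p(b)), pair(p(b), p(b)))), pair(p(b), m(b, p(p(b)), pair(p(b), p(b)))))), pair(0, p(b))), k(0, pair(pair(0, k(0, b)), p(b))))  →  pair(m(b, p(m(b, p(p(b)), pair(p(b), m(b, p(p(b)), pair(p(b), p(b)))))), pair(0, p(b))), k(0, pair(pair(0, k(0, b)), p(b))))   [R3 at 1.2.1.2.1]
3. pair(m(b, p(m(b, p(p(b)), pair(p(b), m(b, p(p(b)), pair(p(b), p(b)))))), pair(0, p(b))), k(0, pair(pair(0, k(0, b)), p(b))))  →  pair(m(b, p(m(b, p(p(b)), pair(p(b), p(b)))), pair(0, p(b))), k(0, pair(pair(0, k(0, b)), p(b))))   [R3 at 1.2.1.3.2]
4. pair(m(b, p(m(b, p(p(b)), pair(p(b), p(b)))), pair(0, p(b))), k(0, pair(pair(0, k(0, b)), p(b))))  →  pair(m(b, p(p(b)), pair(0, p(b))), k(0, pair(pair(0, k(0, b)), p(b))))   [R3 at 1.2.1]
5. pair(m(b, p(p(b)), pair(0, p(b))), k(0, pair(pair(0, k(0, b)), p(b))))  →  pair(0, k(0, pair(pair(0, k(0, b)), p(b))))   [R3 at 1]
6. pair(0, k(0, pair(pair(0, k(0, b)), p(b))))  →  pair(0, k(0, pair(pair(0, b), p(b))))   [R4 at 2.2.1.2]
7. pair(0, k(0, pair(pair(0, b), p(b))))  →  pair(0, 0)   [R2 at 2]

pair(0, 0)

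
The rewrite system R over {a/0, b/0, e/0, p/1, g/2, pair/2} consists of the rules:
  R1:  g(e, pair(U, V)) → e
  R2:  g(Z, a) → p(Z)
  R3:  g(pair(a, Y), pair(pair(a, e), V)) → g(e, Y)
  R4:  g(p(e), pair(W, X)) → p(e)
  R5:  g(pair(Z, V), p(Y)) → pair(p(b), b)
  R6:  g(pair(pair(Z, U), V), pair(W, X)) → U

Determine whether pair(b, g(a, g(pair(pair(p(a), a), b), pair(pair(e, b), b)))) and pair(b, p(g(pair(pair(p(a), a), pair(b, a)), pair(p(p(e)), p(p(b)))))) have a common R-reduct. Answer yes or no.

yes — NF(t₁) = pair(b, p(a)), NF(t₂) = pair(b, p(a))

Reduce t₁ = pair(b, g(a, g(pair(pair(p(a), a), b), pair(pair(e, b), b)))):
1. pair(b, g(a, g(pair(pair(p(a), a), b), pair(pair(e, b), b))))  →  pair(b, g(a, a))   [R6 at 2.2]
2. pair(b, g(a, a))  →  pair(b, p(a))   [R2 at 2]

Reduce t₂ = pair(b, p(g(pair(pair(p(a), a), pair(b, a)), pair(p(p(e)), p(p(b)))))):
1. pair(b, p(g(pair(pair(p(a), a), pair(b, a)), pair(p(p(e)), p(p(b))))))  →  pair(b, p(a))   [R6 at 2.1]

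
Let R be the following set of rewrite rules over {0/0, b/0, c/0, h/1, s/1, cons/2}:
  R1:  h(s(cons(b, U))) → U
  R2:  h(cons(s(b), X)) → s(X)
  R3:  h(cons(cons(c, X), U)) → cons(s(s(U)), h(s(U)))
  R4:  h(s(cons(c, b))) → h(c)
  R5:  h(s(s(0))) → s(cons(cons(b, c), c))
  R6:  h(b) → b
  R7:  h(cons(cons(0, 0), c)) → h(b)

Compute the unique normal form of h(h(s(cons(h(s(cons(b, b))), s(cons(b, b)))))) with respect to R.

1. h(h(s(cons(h(s(cons(b, b))), s(cons(b, b))))))  →  h(h(s(cons(b, s(cons(b, b))))))   [R1 at 1.1.1.1]
2. h(h(s(cons(b, s(cons(b, b))))))  →  h(s(cons(b, b)))   [R1 at 1]
3. h(s(cons(b, b)))  →  b   [R1 at ε]

b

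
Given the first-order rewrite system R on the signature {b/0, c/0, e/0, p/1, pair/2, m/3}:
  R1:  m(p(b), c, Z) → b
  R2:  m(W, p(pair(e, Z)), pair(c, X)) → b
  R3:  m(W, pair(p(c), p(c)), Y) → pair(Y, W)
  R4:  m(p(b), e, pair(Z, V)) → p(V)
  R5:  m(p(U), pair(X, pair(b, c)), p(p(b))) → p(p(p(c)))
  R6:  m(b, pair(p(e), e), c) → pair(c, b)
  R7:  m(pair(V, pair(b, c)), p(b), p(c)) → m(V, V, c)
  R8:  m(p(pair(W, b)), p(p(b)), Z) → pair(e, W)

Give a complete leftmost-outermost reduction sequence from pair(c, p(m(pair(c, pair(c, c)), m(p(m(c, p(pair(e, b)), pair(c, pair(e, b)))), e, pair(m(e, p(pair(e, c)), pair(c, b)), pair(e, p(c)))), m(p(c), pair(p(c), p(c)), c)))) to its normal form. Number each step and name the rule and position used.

pair(c, p(b))

1. pair(c, p(m(pair(c, pair(c, c)), m(p(m(c, p(pair(e, b)), pair(c, pair(e, b)))), e, pair(m(e, p(pair(e, c)), pair(c, b)), pair(e, p(c)))), m(p(c), pair(p(c), p(c)), c))))  →  pair(c, p(m(pair(c, pair(c, c)), m(p(b), e, pair(m(e, p(pair(e, c)), pair(c, b)), pair(e, p(c)))), m(p(c), pair(p(c), p(c)), c))))   [R2 at 2.1.2.1.1]
2. pair(c, p(m(pair(c, pair(c, c)), m(p(b), e, pair(m(e, p(pair(e, c)), pair(c, b)), pair(e, p(c)))), m(p(c), pair(p(c), p(c)), c))))  →  pair(c, p(m(pair(c, pair(c, c)), p(pair(e, p(c))), m(p(c), pair(p(c), p(c)), c))))   [R4 at 2.1.2]
3. pair(c, p(m(pair(c, pair(c, c)), p(pair(e, p(c))), m(p(c), pair(p(c), p(c)), c))))  →  pair(c, p(m(pair(c, pair(c, c)), p(pair(e, p(c))), pair(c, p(c)))))   [R3 at 2.1.3]
4. pair(c, p(m(pair(c, pair(c, c)), p(pair(e, p(c))), pair(c, p(c)))))  →  pair(c, p(b))   [R2 at 2.1]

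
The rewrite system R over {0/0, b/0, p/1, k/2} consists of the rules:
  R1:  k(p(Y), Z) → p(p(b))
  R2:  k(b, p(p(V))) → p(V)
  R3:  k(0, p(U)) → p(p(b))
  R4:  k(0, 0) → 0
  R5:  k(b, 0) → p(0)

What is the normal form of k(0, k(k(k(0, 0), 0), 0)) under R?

0

1. k(0, k(k(k(0, 0), 0), 0))  →  k(0, k(k(0, 0), 0))   [R4 at 2.1.1]
2. k(0, k(k(0, 0), 0))  →  k(0, k(0, 0))   [R4 at 2.1]
3. k(0, k(0, 0))  →  k(0, 0)   [R4 at 2]
4. k(0, 0)  →  0   [R4 at ε]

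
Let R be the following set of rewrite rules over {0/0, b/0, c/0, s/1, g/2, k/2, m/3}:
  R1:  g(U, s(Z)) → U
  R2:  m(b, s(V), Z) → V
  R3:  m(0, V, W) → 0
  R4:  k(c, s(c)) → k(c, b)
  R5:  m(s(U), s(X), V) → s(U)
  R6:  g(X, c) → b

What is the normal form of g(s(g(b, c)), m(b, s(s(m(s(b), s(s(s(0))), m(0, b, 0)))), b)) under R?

s(b)

1. g(s(g(b, c)), m(b, s(s(m(s(b), s(s(s(0))), m(0, b, 0)))), b))  →  g(s(b), m(b, s(s(m(s(b), s(s(s(0))), m(0, b, 0)))), b))   [R6 at 1.1]
2. g(s(b), m(b, s(s(m(s(b), s(s(s(0))), m(0, b, 0)))), b))  →  g(s(b), s(m(s(b), s(s(s(0))), m(0, b, 0))))   [R2 at 2]
3. g(s(b), s(m(s(b), s(s(s(0))), m(0, b, 0))))  →  s(b)   [R1 at ε]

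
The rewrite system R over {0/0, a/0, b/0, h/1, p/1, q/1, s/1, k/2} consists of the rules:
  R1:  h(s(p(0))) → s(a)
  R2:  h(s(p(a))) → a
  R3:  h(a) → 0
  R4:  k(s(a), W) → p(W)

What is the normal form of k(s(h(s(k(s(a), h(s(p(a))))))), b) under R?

p(b)

1. k(s(h(s(k(s(a), h(s(p(a))))))), b)  →  k(s(h(s(p(h(s(p(a))))))), b)   [R4 at 1.1.1.1]
2. k(s(h(s(p(h(s(p(a))))))), b)  →  k(s(h(s(p(a)))), b)   [R2 at 1.1.1.1.1]
3. k(s(h(s(p(a)))), b)  →  k(s(a), b)   [R2 at 1.1]
4. k(s(a), b)  →  p(b)   [R4 at ε]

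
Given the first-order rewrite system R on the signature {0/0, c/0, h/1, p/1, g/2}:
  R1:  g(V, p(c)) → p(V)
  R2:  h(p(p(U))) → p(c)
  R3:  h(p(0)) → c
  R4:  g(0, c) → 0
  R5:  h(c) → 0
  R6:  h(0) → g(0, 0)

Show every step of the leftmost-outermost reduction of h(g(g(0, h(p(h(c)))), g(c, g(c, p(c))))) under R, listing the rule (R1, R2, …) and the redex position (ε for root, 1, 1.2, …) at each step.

1. h(g(g(0, h(p(h(c)))), g(c, g(c, p(c)))))  →  h(g(g(0, h(p(0))), g(c, g(c, p(c)))))   [R5 at 1.1.2.1.1]
2. h(g(g(0, h(p(0))), g(c, g(c, p(c)))))  →  h(g(g(0, c), g(c, g(c, p(c)))))   [R3 at 1.1.2]
3. h(g(g(0, c), g(c, g(c, p(c)))))  →  h(g(0, g(c, g(c, p(c)))))   [R4 at 1.1]
4. h(g(0, g(c, g(c, p(c)))))  →  h(g(0, g(c, p(c))))   [R1 at 1.2.2]
5. h(g(0, g(c, p(c))))  →  h(g(0, p(c)))   [R1 at 1.2]
6. h(g(0, p(c)))  →  h(p(0))   [R1 at 1]
7. h(p(0))  →  c   [R3 at ε]

c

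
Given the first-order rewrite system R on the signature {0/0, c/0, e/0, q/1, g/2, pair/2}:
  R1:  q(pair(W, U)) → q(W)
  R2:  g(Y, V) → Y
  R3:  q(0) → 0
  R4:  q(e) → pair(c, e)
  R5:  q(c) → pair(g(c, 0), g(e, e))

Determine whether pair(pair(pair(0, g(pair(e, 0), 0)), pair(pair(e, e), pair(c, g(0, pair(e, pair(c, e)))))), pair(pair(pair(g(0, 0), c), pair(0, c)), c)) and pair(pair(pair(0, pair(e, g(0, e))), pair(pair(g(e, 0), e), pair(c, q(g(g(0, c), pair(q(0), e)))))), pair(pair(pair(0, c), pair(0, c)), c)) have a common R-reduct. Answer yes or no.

yes — NF(t₁) = pair(pair(pair(0, pair(e, 0)), pair(pair(e, e), pair(c, 0))), pair(pair(pair(0, c), pair(0, c)), c)), NF(t₂) = pair(pair(pair(0, pair(e, 0)), pair(pair(e, e), pair(c, 0))), pair(pair(pair(0, c), pair(0, c)), c))

Reduce t₁ = pair(pair(pair(0, g(pair(e, 0), 0)), pair(pair(e, e), pair(c, g(0, pair(e, pair(c, e)))))), pair(pair(pair(g(0, 0), c), pair(0, c)), c)):
1. pair(pair(pair(0, g(pair(e, 0), 0)), pair(pair(e, e), pair(c, g(0, pair(e, pair(c, e)))))), pair(pair(pair(g(0, 0), c), pair(0, c)), c))  →  pair(pair(pair(0, pair(e, 0)), pair(pair(e, e), pair(c, g(0, pair(e, pair(c, e)))))), pair(pair(pair(g(0, 0), c), pair(0, c)), c))   [R2 at 1.1.2]
2. pair(pair(pair(0, pair(e, 0)), pair(pair(e, e), pair(c, g(0, pair(e, pair(c, e)))))), pair(pair(pair(g(0, 0), c), pair(0, c)), c))  →  pair(pair(pair(0, pair(e, 0)), pair(pair(e, e), pair(c, 0))), pair(pair(pair(g(0, 0), c), pair(0, c)), c))   [R2 at 1.2.2.2]
3. pair(pair(pair(0, pair(e, 0)), pair(pair(e, e), pair(c, 0))), pair(pair(pair(g(0, 0), c), pair(0, c)), c))  →  pair(pair(pair(0, pair(e, 0)), pair(pair(e, e), pair(c, 0))), pair(pair(pair(0, c), pair(0, c)), c))   [R2 at 2.1.1.1]

Reduce t₂ = pair(pair(pair(0, pair(e, g(0, e))), pair(pair(g(e, 0), e), pair(c, q(g(g(0, c), pair(q(0), e)))))), pair(pair(pair(0, c), pair(0, c)), c)):
1. pair(pair(pair(0, pair(e, g(0, e))), pair(pair(g(e, 0), e), pair(c, q(g(g(0, c), pair(q(0), e)))))), pair(pair(pair(0, c), pair(0, c)), c))  →  pair(pair(pair(0, pair(e, 0)), pair(pair(g(e, 0), e), pair(c, q(g(g(0, c), pair(q(0), e)))))), pair(pair(pair(0, c), pair(0, c)), c))   [R2 at 1.1.2.2]
2. pair(pair(pair(0, pair(e, 0)), pair(pair(g(e, 0), e), pair(c, q(g(g(0, c), pair(q(0), e)))))), pair(pair(pair(0, c), pair(0, c)), c))  →  pair(pair(pair(0, pair(e, 0)), pair(pair(e, e), pair(c, q(g(g(0, c), pair(q(0), e)))))), pair(pair(pair(0, c), pair(0, c)), c))   [R2 at 1.2.1.1]
3. pair(pair(pair(0, pair(e, 0)), pair(pair(e, e), pair(c, q(g(g(0, c), pair(q(0), e)))))), pair(pair(pair(0, c), pair(0, c)), c))  →  pair(pair(pair(0, pair(e, 0)), pair(pair(e, e), pair(c, q(g(0, c))))), pair(pair(pair(0, c), pair(0, c)), c))   [R2 at 1.2.2.2.1]
4. pair(pair(pair(0, pair(e, 0)), pair(pair(e, e), pair(c, q(g(0, c))))), pair(pair(pair(0, c), pair(0, c)), c))  →  pair(pair(pair(0, pair(e, 0)), pair(pair(e, e), pair(c, q(0)))), pair(pair(pair(0, c), pair(0, c)), c))   [R2 at 1.2.2.2.1]
5. pair(pair(pair(0, pair(e, 0)), pair(pair(e, e), pair(c, q(0)))), pair(pair(pair(0, c), pair(0, c)), c))  →  pair(pair(pair(0, pair(e, 0)), pair(pair(e, e), pair(c, 0))), pair(pair(pair(0, c), pair(0, c)), c))   [R3 at 1.2.2.2]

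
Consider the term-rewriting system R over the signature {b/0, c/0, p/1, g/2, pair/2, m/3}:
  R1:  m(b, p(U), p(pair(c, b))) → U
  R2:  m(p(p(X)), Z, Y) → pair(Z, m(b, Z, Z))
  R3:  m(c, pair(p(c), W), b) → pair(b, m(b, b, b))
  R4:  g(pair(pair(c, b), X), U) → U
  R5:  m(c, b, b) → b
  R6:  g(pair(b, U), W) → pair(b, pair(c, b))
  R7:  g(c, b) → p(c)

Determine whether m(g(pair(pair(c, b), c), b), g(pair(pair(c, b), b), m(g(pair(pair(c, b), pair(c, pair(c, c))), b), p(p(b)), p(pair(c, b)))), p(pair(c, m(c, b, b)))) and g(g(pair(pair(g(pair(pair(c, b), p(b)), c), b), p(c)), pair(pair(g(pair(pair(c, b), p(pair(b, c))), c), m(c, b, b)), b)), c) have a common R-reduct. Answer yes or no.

no — NF(t₁) = b, NF(t₂) = c

Reduce t₁ = m(g(pair(pair(c, b), c), b), g(pair(pair(c, b), b), m(g(pair(pair(c, b), pair(c, pair(c, c))), b), p(p(b)), p(pair(c, b)))), p(pair(c, m(c, b, b)))):
1. m(g(pair(pair(c, b), c), b), g(pair(pair(c, b), b), m(g(pair(pair(c, b), pair(c, pair(c, c))), b), p(p(b)), p(pair(c, b)))), p(pair(c, m(c, b, b))))  →  m(b, g(pair(pair(c, b), b), m(g(pair(pair(c, b), pair(c, pair(c, c))), b), p(p(b)), p(pair(c, b)))), p(pair(c, m(c, b, b))))   [R4 at 1]
2. m(b, g(pair(pair(c, b), b), m(g(pair(pair(c, b), pair(c, pair(c, c))), b), p(p(b)), p(pair(c, b)))), p(pair(c, m(c, b, b))))  →  m(b, m(g(pair(pair(c, b), pair(c, pair(c, c))), b), p(p(b)), p(pair(c, b))), p(pair(c, m(c, b, b))))   [R4 at 2]
3. m(b, m(g(pair(pair(c, b), pair(c, pair(c, c))), b), p(p(b)), p(pair(c, b))), p(pair(c, m(c, b, b))))  →  m(b, m(b, p(p(b)), p(pair(c, b))), p(pair(c, m(c, b, b))))   [R4 at 2.1]
4. m(b, m(b, p(p(b)), p(pair(c, b))), p(pair(c, m(c, b, b))))  →  m(b, p(b), p(pair(c, m(c, b, b))))   [R1 at 2]
5. m(b, p(b), p(pair(c, m(c, b, b))))  →  m(b, p(b), p(pair(c, b)))   [R5 at 3.1.2]
6. m(b, p(b), p(pair(c, b)))  →  b   [R1 at ε]

Reduce t₂ = g(g(pair(pair(g(pair(pair(c, b), p(b)), c), b), p(c)), pair(pair(g(pair(pair(c, b), p(pair(b, c))), c), m(c, b, b)), b)), c):
1. g(g(pair(pair(g(pair(pair(c, b), p(b)), c), b), p(c)), pair(pair(g(pair(pair(c, b), p(pair(b, c))), c), m(c, b, b)), b)), c)  →  g(g(pair(pair(c, b), p(c)), pair(pair(g(pair(pair(c, b), p(pair(b, c))), c), m(c, b, b)), b)), c)   [R4 at 1.1.1.1]
2. g(g(pair(pair(c, b), p(c)), pair(pair(g(pair(pair(c, b), p(pair(b, c))), c), m(c, b, b)), b)), c)  →  g(pair(pair(g(pair(pair(c, b), p(pair(b, c))), c), m(c, b, b)), b), c)   [R4 at 1]
3. g(pair(pair(g(pair(pair(c, b), p(pair(b, c))), c), m(c, b, b)), b), c)  →  g(pair(pair(c, m(c, b, b)), b), c)   [R4 at 1.1.1]
4. g(pair(pair(c, m(c, b, b)), b), c)  →  g(pair(pair(c, b), b), c)   [R5 at 1.1.2]
5. g(pair(pair(c, b), b), c)  →  c   [R4 at ε]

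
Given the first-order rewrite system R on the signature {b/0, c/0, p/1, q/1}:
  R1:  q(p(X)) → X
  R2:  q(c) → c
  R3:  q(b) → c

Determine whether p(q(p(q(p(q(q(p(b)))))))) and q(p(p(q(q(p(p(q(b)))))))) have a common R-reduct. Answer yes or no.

Reduce t₁ = p(q(p(q(p(q(q(p(b)))))))):
1. p(q(p(q(p(q(q(p(b))))))))  →  p(q(p(q(q(p(b))))))   [R1 at 1]
2. p(q(p(q(q(p(b))))))  →  p(q(q(p(b))))   [R1 at 1]
3. p(q(q(p(b))))  →  p(q(b))   [R1 at 1.1]
4. p(q(b))  →  p(c)   [R3 at 1]

Reduce t₂ = q(p(p(q(q(p(p(q(b)))))))):
1. q(p(p(q(q(p(p(q(b))))))))  →  p(q(q(p(p(q(b))))))   [R1 at ε]
2. p(q(q(p(p(q(b))))))  →  p(q(p(q(b))))   [R1 at 1.1]
3. p(q(p(q(b))))  →  p(q(b))   [R1 at 1]
4. p(q(b))  →  p(c)   [R3 at 1]

yes — NF(t₁) = p(c), NF(t₂) = p(c)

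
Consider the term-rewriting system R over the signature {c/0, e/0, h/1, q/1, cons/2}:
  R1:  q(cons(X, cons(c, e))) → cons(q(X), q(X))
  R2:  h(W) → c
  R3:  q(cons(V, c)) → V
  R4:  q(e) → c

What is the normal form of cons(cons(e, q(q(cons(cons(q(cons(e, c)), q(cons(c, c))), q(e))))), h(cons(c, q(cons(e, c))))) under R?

1. cons(cons(e, q(q(cons(cons(q(cons(e, c)), q(cons(c, c))), q(e))))), h(cons(c, q(cons(e, c)))))  →  cons(cons(e, q(q(cons(cons(e, q(cons(c, c))), q(e))))), h(cons(c, q(cons(e, c)))))   [R3 at 1.2.1.1.1.1]
2. cons(cons(e, q(q(cons(cons(e, q(cons(c, c))), q(e))))), h(cons(c, q(cons(e, c)))))  →  cons(cons(e, q(q(cons(cons(e, c), q(e))))), h(cons(c, q(cons(e, c)))))   [R3 at 1.2.1.1.1.2]
3. cons(cons(e, q(q(cons(cons(e, c), q(e))))), h(cons(c, q(cons(e, c)))))  →  cons(cons(e, q(q(cons(cons(e, c), c)))), h(cons(c, q(cons(e, c)))))   [R4 at 1.2.1.1.2]
4. cons(cons(e, q(q(cons(cons(e, c), c)))), h(cons(c, q(cons(e, c)))))  →  cons(cons(e, q(cons(e, c))), h(cons(c, q(cons(e, c)))))   [R3 at 1.2.1]
5. cons(cons(e, q(cons(e, c))), h(cons(c, q(cons(e, c)))))  →  cons(cons(e, e), h(cons(c, q(cons(e, c)))))   [R3 at 1.2]
6. cons(cons(e, e), h(cons(c, q(cons(e, c)))))  →  cons(cons(e, e), c)   [R2 at 2]

cons(cons(e, e), c)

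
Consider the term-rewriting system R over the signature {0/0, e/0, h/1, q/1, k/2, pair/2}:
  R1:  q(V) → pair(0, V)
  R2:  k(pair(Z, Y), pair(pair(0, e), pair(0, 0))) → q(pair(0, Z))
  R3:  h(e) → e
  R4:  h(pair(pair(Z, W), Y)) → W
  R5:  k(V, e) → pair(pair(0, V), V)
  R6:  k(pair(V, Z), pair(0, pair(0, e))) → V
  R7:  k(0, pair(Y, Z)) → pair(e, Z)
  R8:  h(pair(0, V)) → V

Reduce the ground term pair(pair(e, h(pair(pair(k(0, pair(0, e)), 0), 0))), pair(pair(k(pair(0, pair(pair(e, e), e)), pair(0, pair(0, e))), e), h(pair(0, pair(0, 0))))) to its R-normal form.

pair(pair(e, 0), pair(pair(0, e), pair(0, 0)))

1. pair(pair(e, h(pair(pair(k(0, pair(0, e)), 0), 0))), pair(pair(k(pair(0, pair(pair(e, e), e)), pair(0, pair(0, e))), e), h(pair(0, pair(0, 0)))))  →  pair(pair(e, 0), pair(pair(k(pair(0, pair(pair(e, e), e)), pair(0, pair(0, e))), e), h(pair(0, pair(0, 0)))))   [R4 at 1.2]
2. pair(pair(e, 0), pair(pair(k(pair(0, pair(pair(e, e), e)), pair(0, pair(0, e))), e), h(pair(0, pair(0, 0)))))  →  pair(pair(e, 0), pair(pair(0, e), h(pair(0, pair(0, 0)))))   [R6 at 2.1.1]
3. pair(pair(e, 0), pair(pair(0, e), h(pair(0, pair(0, 0)))))  →  pair(pair(e, 0), pair(pair(0, e), pair(0, 0)))   [R8 at 2.2]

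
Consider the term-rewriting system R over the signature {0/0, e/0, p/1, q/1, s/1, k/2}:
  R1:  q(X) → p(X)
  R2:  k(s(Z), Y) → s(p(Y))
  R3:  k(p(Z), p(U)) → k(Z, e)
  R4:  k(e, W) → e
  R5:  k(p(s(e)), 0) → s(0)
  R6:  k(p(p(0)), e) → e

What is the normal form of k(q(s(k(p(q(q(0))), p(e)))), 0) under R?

1. k(q(s(k(p(q(q(0))), p(e)))), 0)  →  k(p(s(k(p(q(q(0))), p(e)))), 0)   [R1 at 1]
2. k(p(s(k(p(q(q(0))), p(e)))), 0)  →  k(p(s(k(q(q(0)), e))), 0)   [R3 at 1.1.1]
3. k(p(s(k(q(q(0)), e))), 0)  →  k(p(s(k(p(q(0)), e))), 0)   [R1 at 1.1.1.1]
4. k(p(s(k(p(q(0)), e))), 0)  →  k(p(s(k(p(p(0)), e))), 0)   [R1 at 1.1.1.1.1]
5. k(p(s(k(p(p(0)), e))), 0)  →  k(p(s(e)), 0)   [R6 at 1.1.1]
6. k(p(s(e)), 0)  →  s(0)   [R5 at ε]

s(0)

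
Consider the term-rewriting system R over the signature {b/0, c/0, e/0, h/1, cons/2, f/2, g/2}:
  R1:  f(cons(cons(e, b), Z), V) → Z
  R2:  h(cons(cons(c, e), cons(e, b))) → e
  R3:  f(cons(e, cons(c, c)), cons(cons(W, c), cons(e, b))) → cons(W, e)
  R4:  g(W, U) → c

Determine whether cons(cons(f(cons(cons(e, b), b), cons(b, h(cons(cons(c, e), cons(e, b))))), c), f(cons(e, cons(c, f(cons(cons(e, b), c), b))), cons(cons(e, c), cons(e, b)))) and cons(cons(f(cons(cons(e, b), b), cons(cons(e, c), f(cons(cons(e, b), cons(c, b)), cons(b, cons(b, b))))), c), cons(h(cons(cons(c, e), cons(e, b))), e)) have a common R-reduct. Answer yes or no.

Reduce t₁ = cons(cons(f(cons(cons(e, b), b), cons(b, h(cons(cons(c, e), cons(e, b))))), c), f(cons(e, cons(c, f(cons(cons(e, b), c), b))), cons(cons(e, c), cons(e, b)))):
1. cons(cons(f(cons(cons(e, b), b), cons(b, h(cons(cons(c, e), cons(e, b))))), c), f(cons(e, cons(c, f(cons(cons(e, b), c), b))), cons(cons(e, c), cons(e, b))))  →  cons(cons(b, c), f(cons(e, cons(c, f(cons(cons(e, b), c), b))), cons(cons(e, c), cons(e, b))))   [R1 at 1.1]
2. cons(cons(b, c), f(cons(e, cons(c, f(cons(cons(e, b), c), b))), cons(cons(e, c), cons(e, b))))  →  cons(cons(b, c), f(cons(e, cons(c, c)), cons(cons(e, c), cons(e, b))))   [R1 at 2.1.2.2]
3. cons(cons(b, c), f(cons(e, cons(c, c)), cons(cons(e, c), cons(e, b))))  →  cons(cons(b, c), cons(e, e))   [R3 at 2]

Reduce t₂ = cons(cons(f(cons(cons(e, b), b), cons(cons(e, c), f(cons(cons(e, b), cons(c, b)), cons(b, cons(b, b))))), c), cons(h(cons(cons(c, e), cons(e, b))), e)):
1. cons(cons(f(cons(cons(e, b), b), cons(cons(e, c), f(cons(cons(e, b), cons(c, b)), cons(b, cons(b, b))))), c), cons(h(cons(cons(c, e), cons(e, b))), e))  →  cons(cons(b, c), cons(h(cons(cons(c, e), cons(e, b))), e))   [R1 at 1.1]
2. cons(cons(b, c), cons(h(cons(cons(c, e), cons(e, b))), e))  →  cons(cons(b, c), cons(e, e))   [R2 at 2.1]

yes — NF(t₁) = cons(cons(b, c), cons(e, e)), NF(t₂) = cons(cons(b, c), cons(e, e))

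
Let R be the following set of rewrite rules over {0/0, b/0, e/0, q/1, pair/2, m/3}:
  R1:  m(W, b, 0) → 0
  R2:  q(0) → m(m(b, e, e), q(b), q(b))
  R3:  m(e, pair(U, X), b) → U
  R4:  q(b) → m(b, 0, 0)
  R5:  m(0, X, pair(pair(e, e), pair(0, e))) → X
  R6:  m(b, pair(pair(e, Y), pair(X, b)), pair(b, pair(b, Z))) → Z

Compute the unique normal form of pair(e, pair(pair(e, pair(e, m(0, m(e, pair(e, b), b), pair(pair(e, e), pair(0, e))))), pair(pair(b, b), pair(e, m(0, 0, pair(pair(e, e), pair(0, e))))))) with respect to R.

1. pair(e, pair(pair(e, pair(e, m(0, m(e, pair(e, b), b), pair(pair(e, e), pair(0, e))))), pair(pair(b, b), pair(e, m(0, 0, pair(pair(e, e), pair(0, e)))))))  →  pair(e, pair(pair(e, pair(e, m(e, pair(e, b), b))), pair(pair(b, b), pair(e, m(0, 0, pair(pair(e, e), pair(0, e)))))))   [R5 at 2.1.2.2]
2. pair(e, pair(pair(e, pair(e, m(e, pair(e, b), b))), pair(pair(b, b), pair(e, m(0, 0, pair(pair(e, e), pair(0, e)))))))  →  pair(e, pair(pair(e, pair(e, e)), pair(pair(b, b), pair(e, m(0, 0, pair(pair(e, e), pair(0, e)))))))   [R3 at 2.1.2.2]
3. pair(e, pair(pair(e, pair(e, e)), pair(pair(b, b), pair(e, m(0, 0, pair(pair(e, e), pair(0, e)))))))  →  pair(e, pair(pair(e, pair(e, e)), pair(pair(b, b), pair(e, 0))))   [R5 at 2.2.2.2]

pair(e, pair(pair(e, pair(e, e)), pair(pair(b, b), pair(e, 0))))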